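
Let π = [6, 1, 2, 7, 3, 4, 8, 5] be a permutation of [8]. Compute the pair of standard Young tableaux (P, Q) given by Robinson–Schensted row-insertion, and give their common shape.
P = [1, 2, 3, 4, 5] / [6, 7, 8];  Q = [1, 3, 4, 6, 7] / [2, 5, 8];  common shape = (5, 3)

Row-insert the values π_1, π_2, … into P one at a time, bumping the leftmost entry strictly greater than the inserted value down to the next row. The recording tableau Q records, in position (i, j), the step at which that cell was added to P.
  Insert 6 (step 1): P = [6];  Q = [1]
  Insert 1 (step 2): P = [1] / [6];  Q = [1] / [2]
  Insert 2 (step 3): P = [1, 2] / [6];  Q = [1, 3] / [2]
  Insert 7 (step 4): P = [1, 2, 7] / [6];  Q = [1, 3, 4] / [2]
  Insert 3 (step 5): P = [1, 2, 3] / [6, 7];  Q = [1, 3, 4] / [2, 5]
  Insert 4 (step 6): P = [1, 2, 3, 4] / [6, 7];  Q = [1, 3, 4, 6] / [2, 5]
  Insert 8 (step 7): P = [1, 2, 3, 4, 8] / [6, 7];  Q = [1, 3, 4, 6, 7] / [2, 5]
  Insert 5 (step 8): P = [1, 2, 3, 4, 5] / [6, 7, 8];  Q = [1, 3, 4, 6, 7] / [2, 5, 8]
Final shape: (5, 3).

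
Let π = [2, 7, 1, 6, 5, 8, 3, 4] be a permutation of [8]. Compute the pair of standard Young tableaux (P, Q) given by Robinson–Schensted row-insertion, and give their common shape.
P = [1, 3, 4] / [2, 5, 8] / [6] / [7];  Q = [1, 2, 6] / [3, 4, 8] / [5] / [7];  common shape = (3, 3, 1, 1)

Row-insert the values π_1, π_2, … into P one at a time, bumping the leftmost entry strictly greater than the inserted value down to the next row. The recording tableau Q records, in position (i, j), the step at which that cell was added to P.
  Insert 2 (step 1): P = [2];  Q = [1]
  Insert 7 (step 2): P = [2, 7];  Q = [1, 2]
  Insert 1 (step 3): P = [1, 7] / [2];  Q = [1, 2] / [3]
  Insert 6 (step 4): P = [1, 6] / [2, 7];  Q = [1, 2] / [3, 4]
  Insert 5 (step 5): P = [1, 5] / [2, 6] / [7];  Q = [1, 2] / [3, 4] / [5]
  Insert 8 (step 6): P = [1, 5, 8] / [2, 6] / [7];  Q = [1, 2, 6] / [3, 4] / [5]
  Insert 3 (step 7): P = [1, 3, 8] / [2, 5] / [6] / [7];  Q = [1, 2, 6] / [3, 4] / [5] / [7]
  Insert 4 (step 8): P = [1, 3, 4] / [2, 5, 8] / [6] / [7];  Q = [1, 2, 6] / [3, 4, 8] / [5] / [7]
Final shape: (3, 3, 1, 1).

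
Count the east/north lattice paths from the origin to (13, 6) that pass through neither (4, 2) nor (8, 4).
Number of paths = 10737

Inclusion–exclusion. Total paths: C(19, 13) = 27132. Through P₁: C(6, 4)·C(13, 9) = 10725. Through P₂: C(12, 8)·C(7, 5) = 10395. Since P₁ is strictly southwest of P₂, a monotone path through both must visit P₁ then P₂; paths through both = C(6, 4)·C(6, 4)·C(7, 5) = 4725. Avoid both = 27132 − 10725 − 10395 + 4725 = 10737.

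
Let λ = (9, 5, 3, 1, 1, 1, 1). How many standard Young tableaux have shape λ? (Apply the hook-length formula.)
# SYT of shape (9, 5, 3, 1, 1, 1, 1) = 279351072

Hook-length formula: f^λ = n! / Π hook(c), product over all cells c of the Young diagram. For λ = (9, 5, 3, 1, 1, 1, 1), n = 21 boxes. Hook lengths by row (left-to-right, top-to-bottom): [15, 10, 9, 7, 6, 4, 3, 2, 1]; [10, 5, 4, 2, 1]; [7, 2, 1]; [4]; [3]; [2]; [1]. Product of hooks = 182891520000. So f^λ = 21! / 182891520000 = 51090942171709440000 / 182891520000 = 279351072.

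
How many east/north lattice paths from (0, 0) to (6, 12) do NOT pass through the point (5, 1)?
Number of paths = 18492

Total paths from (0, 0) to (6, 12): C(18, 6) = 18564. Paths through (5, 1): (paths (0, 0) → (5, 1)) × (paths (5, 1) → (6, 12)) = C(6, 5) · C(12, 1) = 6 · 12 = 72. Avoidance count = 18564 − 72 = 18492.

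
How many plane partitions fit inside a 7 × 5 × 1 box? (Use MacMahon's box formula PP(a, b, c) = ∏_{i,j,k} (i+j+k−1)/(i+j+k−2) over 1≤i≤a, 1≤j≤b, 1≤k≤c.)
PP(7, 5, 1) = 792

Evaluate the triple product over i = 1..7, j = 1..5, k = 1..1. The factors are (2/1) · (3/2) · (4/3) · (5/4) · (6/5) · (3/2) · (4/3) · (5/4) · … (35 factors total). The numerators and denominators telescope so the product is an integer; carrying out the multiplication exactly gives PP(7, 5, 1) = 792.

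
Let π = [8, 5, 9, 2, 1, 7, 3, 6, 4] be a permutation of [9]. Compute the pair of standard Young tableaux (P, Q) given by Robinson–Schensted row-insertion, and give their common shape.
P = [1, 3, 4] / [2, 6] / [5, 7] / [8, 9];  Q = [1, 3, 8] / [2, 6] / [4, 7] / [5, 9];  common shape = (3, 2, 2, 2)

Row-insert the values π_1, π_2, … into P one at a time, bumping the leftmost entry strictly greater than the inserted value down to the next row. The recording tableau Q records, in position (i, j), the step at which that cell was added to P.
  Insert 8 (step 1): P = [8];  Q = [1]
  Insert 5 (step 2): P = [5] / [8];  Q = [1] / [2]
  Insert 9 (step 3): P = [5, 9] / [8];  Q = [1, 3] / [2]
  Insert 2 (step 4): P = [2, 9] / [5] / [8];  Q = [1, 3] / [2] / [4]
  Insert 1 (step 5): P = [1, 9] / [2] / [5] / [8];  Q = [1, 3] / [2] / [4] / [5]
  Insert 7 (step 6): P = [1, 7] / [2, 9] / [5] / [8];  Q = [1, 3] / [2, 6] / [4] / [5]
  Insert 3 (step 7): P = [1, 3] / [2, 7] / [5, 9] / [8];  Q = [1, 3] / [2, 6] / [4, 7] / [5]
  Insert 6 (step 8): P = [1, 3, 6] / [2, 7] / [5, 9] / [8];  Q = [1, 3, 8] / [2, 6] / [4, 7] / [5]
  Insert 4 (step 9): P = [1, 3, 4] / [2, 6] / [5, 7] / [8, 9];  Q = [1, 3, 8] / [2, 6] / [4, 7] / [5, 9]
Final shape: (3, 2, 2, 2).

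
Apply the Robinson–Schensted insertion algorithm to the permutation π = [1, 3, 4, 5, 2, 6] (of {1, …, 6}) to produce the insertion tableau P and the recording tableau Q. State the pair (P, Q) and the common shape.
P = [1, 2, 4, 5, 6] / [3];  Q = [1, 2, 3, 4, 6] / [5];  common shape = (5, 1)

Row-insert the values π_1, π_2, … into P one at a time, bumping the leftmost entry strictly greater than the inserted value down to the next row. The recording tableau Q records, in position (i, j), the step at which that cell was added to P.
  Insert 1 (step 1): P = [1];  Q = [1]
  Insert 3 (step 2): P = [1, 3];  Q = [1, 2]
  Insert 4 (step 3): P = [1, 3, 4];  Q = [1, 2, 3]
  Insert 5 (step 4): P = [1, 3, 4, 5];  Q = [1, 2, 3, 4]
  Insert 2 (step 5): P = [1, 2, 4, 5] / [3];  Q = [1, 2, 3, 4] / [5]
  Insert 6 (step 6): P = [1, 2, 4, 5, 6] / [3];  Q = [1, 2, 3, 4, 6] / [5]
Final shape: (5, 1).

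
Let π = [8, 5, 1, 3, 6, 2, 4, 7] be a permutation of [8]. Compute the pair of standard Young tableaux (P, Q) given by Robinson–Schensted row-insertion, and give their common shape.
P = [1, 2, 4, 7] / [3, 6] / [5] / [8];  Q = [1, 4, 5, 8] / [2, 7] / [3] / [6];  common shape = (4, 2, 1, 1)

Row-insert the values π_1, π_2, … into P one at a time, bumping the leftmost entry strictly greater than the inserted value down to the next row. The recording tableau Q records, in position (i, j), the step at which that cell was added to P.
  Insert 8 (step 1): P = [8];  Q = [1]
  Insert 5 (step 2): P = [5] / [8];  Q = [1] / [2]
  Insert 1 (step 3): P = [1] / [5] / [8];  Q = [1] / [2] / [3]
  Insert 3 (step 4): P = [1, 3] / [5] / [8];  Q = [1, 4] / [2] / [3]
  Insert 6 (step 5): P = [1, 3, 6] / [5] / [8];  Q = [1, 4, 5] / [2] / [3]
  Insert 2 (step 6): P = [1, 2, 6] / [3] / [5] / [8];  Q = [1, 4, 5] / [2] / [3] / [6]
  Insert 4 (step 7): P = [1, 2, 4] / [3, 6] / [5] / [8];  Q = [1, 4, 5] / [2, 7] / [3] / [6]
  Insert 7 (step 8): P = [1, 2, 4, 7] / [3, 6] / [5] / [8];  Q = [1, 4, 5, 8] / [2, 7] / [3] / [6]
Final shape: (4, 2, 1, 1).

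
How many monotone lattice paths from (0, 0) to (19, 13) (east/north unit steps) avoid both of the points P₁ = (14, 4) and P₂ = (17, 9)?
Number of paths = 296949630

Inclusion–exclusion. Total paths: C(32, 19) = 347373600. Through P₁: C(18, 14)·C(14, 5) = 6126120. Through P₂: C(26, 17)·C(6, 2) = 46868250. Since P₁ is strictly southwest of P₂, a monotone path through both must visit P₁ then P₂; paths through both = C(18, 14)·C(8, 3)·C(6, 2) = 2570400. Avoid both = 347373600 − 6126120 − 46868250 + 2570400 = 296949630.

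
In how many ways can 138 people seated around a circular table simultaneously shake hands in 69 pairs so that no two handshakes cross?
C_69 = 337485502510215975556783793455058624700

These noncrossing handshakes are counted by the Catalan number C_n = (1/(n + 1)) · C(2n, n). For n = 69: C_69 = (1/70) · C(138, 69) = 23623985175715118288974865541854103729000/70 = 337485502510215975556783793455058624700.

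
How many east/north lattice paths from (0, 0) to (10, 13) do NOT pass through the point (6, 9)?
Number of paths = 793716

Total paths from (0, 0) to (10, 13): C(23, 10) = 1144066. Paths through (6, 9): (paths (0, 0) → (6, 9)) × (paths (6, 9) → (10, 13)) = C(15, 6) · C(8, 4) = 5005 · 70 = 350350. Avoidance count = 1144066 − 350350 = 793716.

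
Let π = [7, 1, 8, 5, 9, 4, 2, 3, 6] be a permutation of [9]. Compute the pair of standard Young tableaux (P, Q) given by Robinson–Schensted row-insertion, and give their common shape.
P = [1, 2, 3, 6] / [4, 8, 9] / [5] / [7];  Q = [1, 3, 5, 9] / [2, 4, 8] / [6] / [7];  common shape = (4, 3, 1, 1)

Row-insert the values π_1, π_2, … into P one at a time, bumping the leftmost entry strictly greater than the inserted value down to the next row. The recording tableau Q records, in position (i, j), the step at which that cell was added to P.
  Insert 7 (step 1): P = [7];  Q = [1]
  Insert 1 (step 2): P = [1] / [7];  Q = [1] / [2]
  Insert 8 (step 3): P = [1, 8] / [7];  Q = [1, 3] / [2]
  Insert 5 (step 4): P = [1, 5] / [7, 8];  Q = [1, 3] / [2, 4]
  Insert 9 (step 5): P = [1, 5, 9] / [7, 8];  Q = [1, 3, 5] / [2, 4]
  Insert 4 (step 6): P = [1, 4, 9] / [5, 8] / [7];  Q = [1, 3, 5] / [2, 4] / [6]
  Insert 2 (step 7): P = [1, 2, 9] / [4, 8] / [5] / [7];  Q = [1, 3, 5] / [2, 4] / [6] / [7]
  Insert 3 (step 8): P = [1, 2, 3] / [4, 8, 9] / [5] / [7];  Q = [1, 3, 5] / [2, 4, 8] / [6] / [7]
  Insert 6 (step 9): P = [1, 2, 3, 6] / [4, 8, 9] / [5] / [7];  Q = [1, 3, 5, 9] / [2, 4, 8] / [6] / [7]
Final shape: (4, 3, 1, 1).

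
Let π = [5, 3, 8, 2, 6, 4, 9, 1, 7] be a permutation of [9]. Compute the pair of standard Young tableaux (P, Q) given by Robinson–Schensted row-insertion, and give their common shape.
P = [1, 4, 7] / [2, 6, 9] / [3, 8] / [5];  Q = [1, 3, 7] / [2, 5, 9] / [4, 6] / [8];  common shape = (3, 3, 2, 1)

Row-insert the values π_1, π_2, … into P one at a time, bumping the leftmost entry strictly greater than the inserted value down to the next row. The recording tableau Q records, in position (i, j), the step at which that cell was added to P.
  Insert 5 (step 1): P = [5];  Q = [1]
  Insert 3 (step 2): P = [3] / [5];  Q = [1] / [2]
  Insert 8 (step 3): P = [3, 8] / [5];  Q = [1, 3] / [2]
  Insert 2 (step 4): P = [2, 8] / [3] / [5];  Q = [1, 3] / [2] / [4]
  Insert 6 (step 5): P = [2, 6] / [3, 8] / [5];  Q = [1, 3] / [2, 5] / [4]
  Insert 4 (step 6): P = [2, 4] / [3, 6] / [5, 8];  Q = [1, 3] / [2, 5] / [4, 6]
  Insert 9 (step 7): P = [2, 4, 9] / [3, 6] / [5, 8];  Q = [1, 3, 7] / [2, 5] / [4, 6]
  Insert 1 (step 8): P = [1, 4, 9] / [2, 6] / [3, 8] / [5];  Q = [1, 3, 7] / [2, 5] / [4, 6] / [8]
  Insert 7 (step 9): P = [1, 4, 7] / [2, 6, 9] / [3, 8] / [5];  Q = [1, 3, 7] / [2, 5, 9] / [4, 6] / [8]
Final shape: (3, 3, 2, 1).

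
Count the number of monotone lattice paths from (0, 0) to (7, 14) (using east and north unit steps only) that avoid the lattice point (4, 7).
Number of paths = 76680

Total paths from (0, 0) to (7, 14): C(21, 7) = 116280. Paths through (4, 7): (paths (0, 0) → (4, 7)) × (paths (4, 7) → (7, 14)) = C(11, 4) · C(10, 3) = 330 · 120 = 39600. Avoidance count = 116280 − 39600 = 76680.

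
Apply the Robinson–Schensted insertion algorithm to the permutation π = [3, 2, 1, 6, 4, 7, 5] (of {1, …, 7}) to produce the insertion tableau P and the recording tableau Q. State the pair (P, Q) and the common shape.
P = [1, 4, 5] / [2, 6, 7] / [3];  Q = [1, 4, 6] / [2, 5, 7] / [3];  common shape = (3, 3, 1)

Row-insert the values π_1, π_2, … into P one at a time, bumping the leftmost entry strictly greater than the inserted value down to the next row. The recording tableau Q records, in position (i, j), the step at which that cell was added to P.
  Insert 3 (step 1): P = [3];  Q = [1]
  Insert 2 (step 2): P = [2] / [3];  Q = [1] / [2]
  Insert 1 (step 3): P = [1] / [2] / [3];  Q = [1] / [2] / [3]
  Insert 6 (step 4): P = [1, 6] / [2] / [3];  Q = [1, 4] / [2] / [3]
  Insert 4 (step 5): P = [1, 4] / [2, 6] / [3];  Q = [1, 4] / [2, 5] / [3]
  Insert 7 (step 6): P = [1, 4, 7] / [2, 6] / [3];  Q = [1, 4, 6] / [2, 5] / [3]
  Insert 5 (step 7): P = [1, 4, 5] / [2, 6, 7] / [3];  Q = [1, 4, 6] / [2, 5, 7] / [3]
Final shape: (3, 3, 1).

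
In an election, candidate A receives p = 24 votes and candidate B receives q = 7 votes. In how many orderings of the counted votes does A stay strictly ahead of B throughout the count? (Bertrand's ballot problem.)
Strict-lead orderings = 1442025

Total orderings of the 31 votes with 24 for A: C(31, 24) = 2629575. By the Bertrand ballot formula (Cycle Lemma / reflection principle), the number of orderings in which A is strictly ahead of B throughout is (p − q)/(p + q) · C(p + q, p) = (24 − 7)/(24 + 7) · 2629575 = 1442025.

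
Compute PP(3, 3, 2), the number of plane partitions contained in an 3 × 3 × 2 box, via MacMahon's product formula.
PP(3, 3, 2) = 175

Evaluate the triple product over i = 1..3, j = 1..3, k = 1..2. The factors are (2/1) · (3/2) · (3/2) · (4/3) · (4/3) · (5/4) · (3/2) · (4/3) · … (18 factors total). The numerators and denominators telescope so the product is an integer; carrying out the multiplication exactly gives PP(3, 3, 2) = 175.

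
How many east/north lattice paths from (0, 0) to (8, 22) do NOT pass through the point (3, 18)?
Number of paths = 5685345

Total paths from (0, 0) to (8, 22): C(30, 8) = 5852925. Paths through (3, 18): (paths (0, 0) → (3, 18)) × (paths (3, 18) → (8, 22)) = C(21, 3) · C(9, 5) = 1330 · 126 = 167580. Avoidance count = 5852925 − 167580 = 5685345.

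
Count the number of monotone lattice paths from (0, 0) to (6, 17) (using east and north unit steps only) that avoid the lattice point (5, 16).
Number of paths = 60249

Total paths from (0, 0) to (6, 17): C(23, 6) = 100947. Paths through (5, 16): (paths (0, 0) → (5, 16)) × (paths (5, 16) → (6, 17)) = C(21, 5) · C(2, 1) = 20349 · 2 = 40698. Avoidance count = 100947 − 40698 = 60249.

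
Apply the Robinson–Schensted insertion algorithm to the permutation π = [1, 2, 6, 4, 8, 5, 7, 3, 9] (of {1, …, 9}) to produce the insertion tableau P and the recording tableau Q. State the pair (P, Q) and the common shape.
P = [1, 2, 3, 5, 7, 9] / [4, 8] / [6];  Q = [1, 2, 3, 5, 7, 9] / [4, 6] / [8];  common shape = (6, 2, 1)

Row-insert the values π_1, π_2, … into P one at a time, bumping the leftmost entry strictly greater than the inserted value down to the next row. The recording tableau Q records, in position (i, j), the step at which that cell was added to P.
  Insert 1 (step 1): P = [1];  Q = [1]
  Insert 2 (step 2): P = [1, 2];  Q = [1, 2]
  Insert 6 (step 3): P = [1, 2, 6];  Q = [1, 2, 3]
  Insert 4 (step 4): P = [1, 2, 4] / [6];  Q = [1, 2, 3] / [4]
  Insert 8 (step 5): P = [1, 2, 4, 8] / [6];  Q = [1, 2, 3, 5] / [4]
  Insert 5 (step 6): P = [1, 2, 4, 5] / [6, 8];  Q = [1, 2, 3, 5] / [4, 6]
  Insert 7 (step 7): P = [1, 2, 4, 5, 7] / [6, 8];  Q = [1, 2, 3, 5, 7] / [4, 6]
  Insert 3 (step 8): P = [1, 2, 3, 5, 7] / [4, 8] / [6];  Q = [1, 2, 3, 5, 7] / [4, 6] / [8]
  Insert 9 (step 9): P = [1, 2, 3, 5, 7, 9] / [4, 8] / [6];  Q = [1, 2, 3, 5, 7, 9] / [4, 6] / [8]
Final shape: (6, 2, 1).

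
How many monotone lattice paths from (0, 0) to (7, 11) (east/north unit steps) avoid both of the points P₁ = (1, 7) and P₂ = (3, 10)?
Number of paths = 29114

Inclusion–exclusion. Total paths: C(18, 7) = 31824. Through P₁: C(8, 1)·C(10, 6) = 1680. Through P₂: C(13, 3)·C(5, 4) = 1430. Since P₁ is strictly southwest of P₂, a monotone path through both must visit P₁ then P₂; paths through both = C(8, 1)·C(5, 2)·C(5, 4) = 400. Avoid both = 31824 − 1680 − 1430 + 400 = 29114.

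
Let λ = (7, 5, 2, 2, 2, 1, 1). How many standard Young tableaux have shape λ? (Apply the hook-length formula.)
# SYT of shape (7, 5, 2, 2, 2, 1, 1) = 128931264

Hook-length formula: f^λ = n! / Π hook(c), product over all cells c of the Young diagram. For λ = (7, 5, 2, 2, 2, 1, 1), n = 20 boxes. Hook lengths by row (left-to-right, top-to-bottom): [13, 10, 6, 5, 4, 2, 1]; [10, 7, 3, 2, 1]; [6, 3]; [5, 2]; [4, 1]; [2]; [1]. Product of hooks = 18869760000. So f^λ = 20! / 18869760000 = 2432902008176640000 / 18869760000 = 128931264.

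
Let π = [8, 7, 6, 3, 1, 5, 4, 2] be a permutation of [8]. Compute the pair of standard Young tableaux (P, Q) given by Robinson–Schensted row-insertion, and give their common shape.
P = [1, 2] / [3, 4] / [5] / [6] / [7] / [8];  Q = [1, 6] / [2, 7] / [3] / [4] / [5] / [8];  common shape = (2, 2, 1, 1, 1, 1)

Row-insert the values π_1, π_2, … into P one at a time, bumping the leftmost entry strictly greater than the inserted value down to the next row. The recording tableau Q records, in position (i, j), the step at which that cell was added to P.
  Insert 8 (step 1): P = [8];  Q = [1]
  Insert 7 (step 2): P = [7] / [8];  Q = [1] / [2]
  Insert 6 (step 3): P = [6] / [7] / [8];  Q = [1] / [2] / [3]
  Insert 3 (step 4): P = [3] / [6] / [7] / [8];  Q = [1] / [2] / [3] / [4]
  Insert 1 (step 5): P = [1] / [3] / [6] / [7] / [8];  Q = [1] / [2] / [3] / [4] / [5]
  Insert 5 (step 6): P = [1, 5] / [3] / [6] / [7] / [8];  Q = [1, 6] / [2] / [3] / [4] / [5]
  Insert 4 (step 7): P = [1, 4] / [3, 5] / [6] / [7] / [8];  Q = [1, 6] / [2, 7] / [3] / [4] / [5]
  Insert 2 (step 8): P = [1, 2] / [3, 4] / [5] / [6] / [7] / [8];  Q = [1, 6] / [2, 7] / [3] / [4] / [5] / [8]
Final shape: (2, 2, 1, 1, 1, 1).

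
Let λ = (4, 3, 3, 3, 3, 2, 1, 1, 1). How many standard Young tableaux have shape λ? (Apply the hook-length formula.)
# SYT of shape (4, 3, 3, 3, 3, 2, 1, 1, 1) = 67897830

Hook-length formula: f^λ = n! / Π hook(c), product over all cells c of the Young diagram. For λ = (4, 3, 3, 3, 3, 2, 1, 1, 1), n = 21 boxes. Hook lengths by row (left-to-right, top-to-bottom): [12, 8, 6, 1]; [10, 6, 4]; [9, 5, 3]; [8, 4, 2]; [7, 3, 1]; [5, 1]; [3]; [2]; [1]. Product of hooks = 752467968000. So f^λ = 21! / 752467968000 = 51090942171709440000 / 752467968000 = 67897830.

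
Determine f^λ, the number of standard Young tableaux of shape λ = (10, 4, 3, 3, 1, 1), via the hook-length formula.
# SYT of shape (10, 4, 3, 3, 1, 1) = 855512658

Hook-length formula: f^λ = n! / Π hook(c), product over all cells c of the Young diagram. For λ = (10, 4, 3, 3, 1, 1), n = 22 boxes. Hook lengths by row (left-to-right, top-to-bottom): [15, 12, 11, 8, 6, 5, 4, 3, 2, 1]; [8, 5, 4, 1]; [6, 3, 2]; [5, 2, 1]; [2]; [1]. Product of hooks = 1313832960000. So f^λ = 22! / 1313832960000 = 1124000727777607680000 / 1313832960000 = 855512658.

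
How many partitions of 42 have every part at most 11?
p(42, parts ≤ 11) = 27169

Use the recurrence p(n, m) = p(n, m−1) + p(n−m, m): either the largest part is < m (count p(n, m−1)) or the largest part is exactly m (remove one copy of m, count p(n−m, m)). With p(0, ·) = 1 this gives p(42, parts ≤ 11) = 27169. (By conjugating Young diagrams, this also counts partitions of 42 into at most 11 parts.)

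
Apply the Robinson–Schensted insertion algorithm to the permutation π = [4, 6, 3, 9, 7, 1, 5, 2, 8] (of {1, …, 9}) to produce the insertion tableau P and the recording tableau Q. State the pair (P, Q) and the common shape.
P = [1, 2, 7, 8] / [3, 5] / [4, 6] / [9];  Q = [1, 2, 4, 9] / [3, 5] / [6, 7] / [8];  common shape = (4, 2, 2, 1)

Row-insert the values π_1, π_2, … into P one at a time, bumping the leftmost entry strictly greater than the inserted value down to the next row. The recording tableau Q records, in position (i, j), the step at which that cell was added to P.
  Insert 4 (step 1): P = [4];  Q = [1]
  Insert 6 (step 2): P = [4, 6];  Q = [1, 2]
  Insert 3 (step 3): P = [3, 6] / [4];  Q = [1, 2] / [3]
  Insert 9 (step 4): P = [3, 6, 9] / [4];  Q = [1, 2, 4] / [3]
  Insert 7 (step 5): P = [3, 6, 7] / [4, 9];  Q = [1, 2, 4] / [3, 5]
  Insert 1 (step 6): P = [1, 6, 7] / [3, 9] / [4];  Q = [1, 2, 4] / [3, 5] / [6]
  Insert 5 (step 7): P = [1, 5, 7] / [3, 6] / [4, 9];  Q = [1, 2, 4] / [3, 5] / [6, 7]
  Insert 2 (step 8): P = [1, 2, 7] / [3, 5] / [4, 6] / [9];  Q = [1, 2, 4] / [3, 5] / [6, 7] / [8]
  Insert 8 (step 9): P = [1, 2, 7, 8] / [3, 5] / [4, 6] / [9];  Q = [1, 2, 4, 9] / [3, 5] / [6, 7] / [8]
Final shape: (4, 2, 2, 1).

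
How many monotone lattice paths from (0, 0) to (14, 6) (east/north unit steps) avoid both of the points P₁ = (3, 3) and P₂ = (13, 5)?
Number of paths = 16984

Inclusion–exclusion. Total paths: C(20, 14) = 38760. Through P₁: C(6, 3)·C(14, 11) = 7280. Through P₂: C(18, 13)·C(2, 1) = 17136. Since P₁ is strictly southwest of P₂, a monotone path through both must visit P₁ then P₂; paths through both = C(6, 3)·C(12, 10)·C(2, 1) = 2640. Avoid both = 38760 − 7280 − 17136 + 2640 = 16984.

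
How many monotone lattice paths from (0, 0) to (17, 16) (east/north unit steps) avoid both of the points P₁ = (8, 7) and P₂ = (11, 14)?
Number of paths = 750747810

Inclusion–exclusion. Total paths: C(33, 17) = 1166803110. Through P₁: C(15, 8)·C(18, 9) = 312869700. Through P₂: C(25, 11)·C(8, 6) = 124807200. Since P₁ is strictly southwest of P₂, a monotone path through both must visit P₁ then P₂; paths through both = C(15, 8)·C(10, 3)·C(8, 6) = 21621600. Avoid both = 1166803110 − 312869700 − 124807200 + 21621600 = 750747810.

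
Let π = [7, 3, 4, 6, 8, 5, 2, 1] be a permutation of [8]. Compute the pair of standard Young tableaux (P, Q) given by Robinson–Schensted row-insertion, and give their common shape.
P = [1, 4, 5, 8] / [2] / [3] / [6] / [7];  Q = [1, 3, 4, 5] / [2] / [6] / [7] / [8];  common shape = (4, 1, 1, 1, 1)

Row-insert the values π_1, π_2, … into P one at a time, bumping the leftmost entry strictly greater than the inserted value down to the next row. The recording tableau Q records, in position (i, j), the step at which that cell was added to P.
  Insert 7 (step 1): P = [7];  Q = [1]
  Insert 3 (step 2): P = [3] / [7];  Q = [1] / [2]
  Insert 4 (step 3): P = [3, 4] / [7];  Q = [1, 3] / [2]
  Insert 6 (step 4): P = [3, 4, 6] / [7];  Q = [1, 3, 4] / [2]
  Insert 8 (step 5): P = [3, 4, 6, 8] / [7];  Q = [1, 3, 4, 5] / [2]
  Insert 5 (step 6): P = [3, 4, 5, 8] / [6] / [7];  Q = [1, 3, 4, 5] / [2] / [6]
  Insert 2 (step 7): P = [2, 4, 5, 8] / [3] / [6] / [7];  Q = [1, 3, 4, 5] / [2] / [6] / [7]
  Insert 1 (step 8): P = [1, 4, 5, 8] / [2] / [3] / [6] / [7];  Q = [1, 3, 4, 5] / [2] / [6] / [7] / [8]
Final shape: (4, 1, 1, 1, 1).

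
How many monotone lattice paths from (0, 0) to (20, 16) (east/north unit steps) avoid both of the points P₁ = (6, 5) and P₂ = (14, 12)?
Number of paths = 3844760010

Inclusion–exclusion. Total paths: C(36, 20) = 7307872110. Through P₁: C(11, 6)·C(25, 14) = 2059318800. Through P₂: C(26, 14)·C(10, 6) = 2028117000. Since P₁ is strictly southwest of P₂, a monotone path through both must visit P₁ then P₂; paths through both = C(11, 6)·C(15, 8)·C(10, 6) = 624323700. Avoid both = 7307872110 − 2059318800 − 2028117000 + 624323700 = 3844760010.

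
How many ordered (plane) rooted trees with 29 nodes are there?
C_28 = 263747951750360

These ordered rooted trees are counted by the Catalan number C_n = (1/(n + 1)) · C(2n, n). For n = 28: C_28 = (1/29) · C(56, 28) = 7648690600760440/29 = 263747951750360.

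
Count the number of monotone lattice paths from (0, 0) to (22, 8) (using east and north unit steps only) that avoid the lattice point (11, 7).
Number of paths = 5471037

Total paths from (0, 0) to (22, 8): C(30, 22) = 5852925. Paths through (11, 7): (paths (0, 0) → (11, 7)) × (paths (11, 7) → (22, 8)) = C(18, 11) · C(12, 11) = 31824 · 12 = 381888. Avoidance count = 5852925 − 381888 = 5471037.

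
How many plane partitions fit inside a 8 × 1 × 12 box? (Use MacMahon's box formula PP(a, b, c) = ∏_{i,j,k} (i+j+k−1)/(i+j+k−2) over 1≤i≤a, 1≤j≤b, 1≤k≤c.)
PP(8, 1, 12) = 125970

Evaluate the triple product over i = 1..8, j = 1..1, k = 1..12. The factors are (2/1) · (3/2) · (4/3) · (5/4) · (6/5) · (7/6) · (8/7) · (9/8) · … (96 factors total). The numerators and denominators telescope so the product is an integer; carrying out the multiplication exactly gives PP(8, 1, 12) = 125970.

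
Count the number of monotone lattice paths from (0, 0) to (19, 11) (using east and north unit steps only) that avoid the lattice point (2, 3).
Number of paths = 43811550

Total paths from (0, 0) to (19, 11): C(30, 19) = 54627300. Paths through (2, 3): (paths (0, 0) → (2, 3)) × (paths (2, 3) → (19, 11)) = C(5, 2) · C(25, 17) = 10 · 1081575 = 10815750. Avoidance count = 54627300 − 10815750 = 43811550.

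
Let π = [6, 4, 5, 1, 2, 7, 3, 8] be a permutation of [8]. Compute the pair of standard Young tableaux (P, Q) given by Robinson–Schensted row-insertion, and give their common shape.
P = [1, 2, 3, 8] / [4, 5, 7] / [6];  Q = [1, 3, 6, 8] / [2, 5, 7] / [4];  common shape = (4, 3, 1)

Row-insert the values π_1, π_2, … into P one at a time, bumping the leftmost entry strictly greater than the inserted value down to the next row. The recording tableau Q records, in position (i, j), the step at which that cell was added to P.
  Insert 6 (step 1): P = [6];  Q = [1]
  Insert 4 (step 2): P = [4] / [6];  Q = [1] / [2]
  Insert 5 (step 3): P = [4, 5] / [6];  Q = [1, 3] / [2]
  Insert 1 (step 4): P = [1, 5] / [4] / [6];  Q = [1, 3] / [2] / [4]
  Insert 2 (step 5): P = [1, 2] / [4, 5] / [6];  Q = [1, 3] / [2, 5] / [4]
  Insert 7 (step 6): P = [1, 2, 7] / [4, 5] / [6];  Q = [1, 3, 6] / [2, 5] / [4]
  Insert 3 (step 7): P = [1, 2, 3] / [4, 5, 7] / [6];  Q = [1, 3, 6] / [2, 5, 7] / [4]
  Insert 8 (step 8): P = [1, 2, 3, 8] / [4, 5, 7] / [6];  Q = [1, 3, 6, 8] / [2, 5, 7] / [4]
Final shape: (4, 3, 1).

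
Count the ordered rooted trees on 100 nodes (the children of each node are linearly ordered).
C_99 = 227508830794229349661819540395688853956041682601541047340

These ordered rooted trees are counted by the Catalan number C_n = (1/(n + 1)) · C(2n, n). For n = 99: C_99 = (1/100) · C(198, 99) = 22750883079422934966181954039568885395604168260154104734000/100 = 227508830794229349661819540395688853956041682601541047340.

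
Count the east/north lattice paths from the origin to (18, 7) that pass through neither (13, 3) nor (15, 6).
Number of paths = 215484

Inclusion–exclusion. Total paths: C(25, 18) = 480700. Through P₁: C(16, 13)·C(9, 5) = 70560. Through P₂: C(21, 15)·C(4, 3) = 217056. Since P₁ is strictly southwest of P₂, a monotone path through both must visit P₁ then P₂; paths through both = C(16, 13)·C(5, 2)·C(4, 3) = 22400. Avoid both = 480700 − 70560 − 217056 + 22400 = 215484.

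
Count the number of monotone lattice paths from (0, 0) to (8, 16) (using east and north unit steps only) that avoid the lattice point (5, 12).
Number of paths = 518891

Total paths from (0, 0) to (8, 16): C(24, 8) = 735471. Paths through (5, 12): (paths (0, 0) → (5, 12)) × (paths (5, 12) → (8, 16)) = C(17, 5) · C(7, 3) = 6188 · 35 = 216580. Avoidance count = 735471 − 216580 = 518891.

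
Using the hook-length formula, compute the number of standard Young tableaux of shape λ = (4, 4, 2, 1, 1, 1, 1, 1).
# SYT of shape (4, 4, 2, 1, 1, 1, 1, 1) = 58968

Hook-length formula: f^λ = n! / Π hook(c), product over all cells c of the Young diagram. For λ = (4, 4, 2, 1, 1, 1, 1, 1), n = 15 boxes. Hook lengths by row (left-to-right, top-to-bottom): [11, 5, 3, 2]; [10, 4, 2, 1]; [7, 1]; [5]; [4]; [3]; [2]; [1]. Product of hooks = 22176000. So f^λ = 15! / 22176000 = 1307674368000 / 22176000 = 58968.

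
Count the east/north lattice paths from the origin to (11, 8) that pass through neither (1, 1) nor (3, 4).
Number of paths = 29261

Inclusion–exclusion. Total paths: C(19, 11) = 75582. Through P₁: C(2, 1)·C(17, 10) = 38896. Through P₂: C(7, 3)·C(12, 8) = 17325. Since P₁ is strictly southwest of P₂, a monotone path through both must visit P₁ then P₂; paths through both = C(2, 1)·C(5, 2)·C(12, 8) = 9900. Avoid both = 75582 − 38896 − 17325 + 9900 = 29261.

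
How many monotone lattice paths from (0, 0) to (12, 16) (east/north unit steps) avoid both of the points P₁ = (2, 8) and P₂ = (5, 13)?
Number of paths = 27726885

Inclusion–exclusion. Total paths: C(28, 12) = 30421755. Through P₁: C(10, 2)·C(18, 10) = 1969110. Through P₂: C(18, 5)·C(10, 7) = 1028160. Since P₁ is strictly southwest of P₂, a monotone path through both must visit P₁ then P₂; paths through both = C(10, 2)·C(8, 3)·C(10, 7) = 302400. Avoid both = 30421755 − 1969110 − 1028160 + 302400 = 27726885.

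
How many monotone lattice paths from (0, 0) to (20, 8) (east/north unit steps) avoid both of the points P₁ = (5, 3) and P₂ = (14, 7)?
Number of paths = 1706201

Inclusion–exclusion. Total paths: C(28, 20) = 3108105. Through P₁: C(8, 5)·C(20, 15) = 868224. Through P₂: C(21, 14)·C(7, 6) = 813960. Since P₁ is strictly southwest of P₂, a monotone path through both must visit P₁ then P₂; paths through both = C(8, 5)·C(13, 9)·C(7, 6) = 280280. Avoid both = 3108105 − 868224 − 813960 + 280280 = 1706201.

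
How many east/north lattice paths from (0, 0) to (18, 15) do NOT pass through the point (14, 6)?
Number of paths = 1009444920

Total paths from (0, 0) to (18, 15): C(33, 18) = 1037158320. Paths through (14, 6): (paths (0, 0) → (14, 6)) × (paths (14, 6) → (18, 15)) = C(20, 14) · C(13, 4) = 38760 · 715 = 27713400. Avoidance count = 1037158320 − 27713400 = 1009444920.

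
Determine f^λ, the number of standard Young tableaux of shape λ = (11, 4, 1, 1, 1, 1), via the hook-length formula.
# SYT of shape (11, 4, 1, 1, 1, 1) = 1322685

Hook-length formula: f^λ = n! / Π hook(c), product over all cells c of the Young diagram. For λ = (11, 4, 1, 1, 1, 1), n = 19 boxes. Hook lengths by row (left-to-right, top-to-bottom): [16, 11, 10, 9, 7, 6, 5, 4, 3, 2, 1]; [8, 3, 2, 1]; [4]; [3]; [2]; [1]. Product of hooks = 91968307200. So f^λ = 19! / 91968307200 = 121645100408832000 / 91968307200 = 1322685.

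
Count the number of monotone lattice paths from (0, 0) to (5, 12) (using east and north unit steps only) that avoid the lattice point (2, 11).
Number of paths = 5876

Total paths from (0, 0) to (5, 12): C(17, 5) = 6188. Paths through (2, 11): (paths (0, 0) → (2, 11)) × (paths (2, 11) → (5, 12)) = C(13, 2) · C(4, 3) = 78 · 4 = 312. Avoidance count = 6188 − 312 = 5876.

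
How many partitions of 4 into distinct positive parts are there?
q(4) = 2

List partitions of 4 into distinct parts: 4, 3+1. There are q(4) = 2. (Euler: this equals the number of odd-part partitions of 4.)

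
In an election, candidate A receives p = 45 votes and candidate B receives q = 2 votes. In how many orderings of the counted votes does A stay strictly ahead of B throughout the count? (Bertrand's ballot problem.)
Strict-lead orderings = 989

Total orderings of the 47 votes with 45 for A: C(47, 45) = 1081. By the Bertrand ballot formula (Cycle Lemma / reflection principle), the number of orderings in which A is strictly ahead of B throughout is (p − q)/(p + q) · C(p + q, p) = (45 − 2)/(45 + 2) · 1081 = 989.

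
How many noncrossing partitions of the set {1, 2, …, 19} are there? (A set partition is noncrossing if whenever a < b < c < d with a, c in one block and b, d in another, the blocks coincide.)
C_19 = 1767263190

These noncrossing partitions are counted by the Catalan number C_n = (1/(n + 1)) · C(2n, n). For n = 19: C_19 = (1/20) · C(38, 19) = 35345263800/20 = 1767263190.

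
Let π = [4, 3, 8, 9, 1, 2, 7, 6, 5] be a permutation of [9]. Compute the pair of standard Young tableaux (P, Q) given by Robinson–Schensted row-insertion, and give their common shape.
P = [1, 2, 5] / [3, 6, 9] / [4, 7] / [8];  Q = [1, 3, 4] / [2, 6, 7] / [5, 8] / [9];  common shape = (3, 3, 2, 1)

Row-insert the values π_1, π_2, … into P one at a time, bumping the leftmost entry strictly greater than the inserted value down to the next row. The recording tableau Q records, in position (i, j), the step at which that cell was added to P.
  Insert 4 (step 1): P = [4];  Q = [1]
  Insert 3 (step 2): P = [3] / [4];  Q = [1] / [2]
  Insert 8 (step 3): P = [3, 8] / [4];  Q = [1, 3] / [2]
  Insert 9 (step 4): P = [3, 8, 9] / [4];  Q = [1, 3, 4] / [2]
  Insert 1 (step 5): P = [1, 8, 9] / [3] / [4];  Q = [1, 3, 4] / [2] / [5]
  Insert 2 (step 6): P = [1, 2, 9] / [3, 8] / [4];  Q = [1, 3, 4] / [2, 6] / [5]
  Insert 7 (step 7): P = [1, 2, 7] / [3, 8, 9] / [4];  Q = [1, 3, 4] / [2, 6, 7] / [5]
  Insert 6 (step 8): P = [1, 2, 6] / [3, 7, 9] / [4, 8];  Q = [1, 3, 4] / [2, 6, 7] / [5, 8]
  Insert 5 (step 9): P = [1, 2, 5] / [3, 6, 9] / [4, 7] / [8];  Q = [1, 3, 4] / [2, 6, 7] / [5, 8] / [9]
Final shape: (3, 3, 2, 1).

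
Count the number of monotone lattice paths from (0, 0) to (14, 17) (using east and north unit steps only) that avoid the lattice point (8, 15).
Number of paths = 251453733

Total paths from (0, 0) to (14, 17): C(31, 14) = 265182525. Paths through (8, 15): (paths (0, 0) → (8, 15)) × (paths (8, 15) → (14, 17)) = C(23, 8) · C(8, 6) = 490314 · 28 = 13728792. Avoidance count = 265182525 − 13728792 = 251453733.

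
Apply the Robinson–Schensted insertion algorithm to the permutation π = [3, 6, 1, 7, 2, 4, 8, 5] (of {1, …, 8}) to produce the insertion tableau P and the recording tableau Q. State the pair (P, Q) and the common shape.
P = [1, 2, 4, 5] / [3, 6, 7, 8];  Q = [1, 2, 4, 7] / [3, 5, 6, 8];  common shape = (4, 4)

Row-insert the values π_1, π_2, … into P one at a time, bumping the leftmost entry strictly greater than the inserted value down to the next row. The recording tableau Q records, in position (i, j), the step at which that cell was added to P.
  Insert 3 (step 1): P = [3];  Q = [1]
  Insert 6 (step 2): P = [3, 6];  Q = [1, 2]
  Insert 1 (step 3): P = [1, 6] / [3];  Q = [1, 2] / [3]
  Insert 7 (step 4): P = [1, 6, 7] / [3];  Q = [1, 2, 4] / [3]
  Insert 2 (step 5): P = [1, 2, 7] / [3, 6];  Q = [1, 2, 4] / [3, 5]
  Insert 4 (step 6): P = [1, 2, 4] / [3, 6, 7];  Q = [1, 2, 4] / [3, 5, 6]
  Insert 8 (step 7): P = [1, 2, 4, 8] / [3, 6, 7];  Q = [1, 2, 4, 7] / [3, 5, 6]
  Insert 5 (step 8): P = [1, 2, 4, 5] / [3, 6, 7, 8];  Q = [1, 2, 4, 7] / [3, 5, 6, 8]
Final shape: (4, 4).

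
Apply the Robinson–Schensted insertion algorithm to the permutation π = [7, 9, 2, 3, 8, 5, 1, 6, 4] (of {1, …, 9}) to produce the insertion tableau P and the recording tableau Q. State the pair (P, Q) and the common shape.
P = [1, 3, 4, 6] / [2, 5] / [7, 8] / [9];  Q = [1, 2, 5, 8] / [3, 4] / [6, 9] / [7];  common shape = (4, 2, 2, 1)

Row-insert the values π_1, π_2, … into P one at a time, bumping the leftmost entry strictly greater than the inserted value down to the next row. The recording tableau Q records, in position (i, j), the step at which that cell was added to P.
  Insert 7 (step 1): P = [7];  Q = [1]
  Insert 9 (step 2): P = [7, 9];  Q = [1, 2]
  Insert 2 (step 3): P = [2, 9] / [7];  Q = [1, 2] / [3]
  Insert 3 (step 4): P = [2, 3] / [7, 9];  Q = [1, 2] / [3, 4]
  Insert 8 (step 5): P = [2, 3, 8] / [7, 9];  Q = [1, 2, 5] / [3, 4]
  Insert 5 (step 6): P = [2, 3, 5] / [7, 8] / [9];  Q = [1, 2, 5] / [3, 4] / [6]
  Insert 1 (step 7): P = [1, 3, 5] / [2, 8] / [7] / [9];  Q = [1, 2, 5] / [3, 4] / [6] / [7]
  Insert 6 (step 8): P = [1, 3, 5, 6] / [2, 8] / [7] / [9];  Q = [1, 2, 5, 8] / [3, 4] / [6] / [7]
  Insert 4 (step 9): P = [1, 3, 4, 6] / [2, 5] / [7, 8] / [9];  Q = [1, 2, 5, 8] / [3, 4] / [6, 9] / [7]
Final shape: (4, 2, 2, 1).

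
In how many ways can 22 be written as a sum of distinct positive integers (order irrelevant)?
q(22) = 89

A partition into distinct parts is a strictly decreasing sequence summing to n. The recurrence d(n, m) = d(n, m−1) + d(n−m, m−1) (use part m at most once) with q(n) = d(n, n) gives q(22) = 89. (Euler's theorem: # distinct-part partitions = # odd-part partitions.)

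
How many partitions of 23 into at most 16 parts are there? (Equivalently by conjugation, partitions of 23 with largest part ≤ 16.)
p(23, parts ≤ 16) = 1225

Use the recurrence p(n, m) = p(n, m−1) + p(n−m, m): either the largest part is < m (count p(n, m−1)) or the largest part is exactly m (remove one copy of m, count p(n−m, m)). With p(0, ·) = 1 this gives p(23, parts ≤ 16) = 1225. (By conjugating Young diagrams, this also counts partitions of 23 into at most 16 parts.)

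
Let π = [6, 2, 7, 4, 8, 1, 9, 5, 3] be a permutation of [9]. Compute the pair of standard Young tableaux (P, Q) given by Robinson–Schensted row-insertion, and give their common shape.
P = [1, 3, 5, 9] / [2, 4, 8] / [6, 7];  Q = [1, 3, 5, 7] / [2, 4, 8] / [6, 9];  common shape = (4, 3, 2)

Row-insert the values π_1, π_2, … into P one at a time, bumping the leftmost entry strictly greater than the inserted value down to the next row. The recording tableau Q records, in position (i, j), the step at which that cell was added to P.
  Insert 6 (step 1): P = [6];  Q = [1]
  Insert 2 (step 2): P = [2] / [6];  Q = [1] / [2]
  Insert 7 (step 3): P = [2, 7] / [6];  Q = [1, 3] / [2]
  Insert 4 (step 4): P = [2, 4] / [6, 7];  Q = [1, 3] / [2, 4]
  Insert 8 (step 5): P = [2, 4, 8] / [6, 7];  Q = [1, 3, 5] / [2, 4]
  Insert 1 (step 6): P = [1, 4, 8] / [2, 7] / [6];  Q = [1, 3, 5] / [2, 4] / [6]
  Insert 9 (step 7): P = [1, 4, 8, 9] / [2, 7] / [6];  Q = [1, 3, 5, 7] / [2, 4] / [6]
  Insert 5 (step 8): P = [1, 4, 5, 9] / [2, 7, 8] / [6];  Q = [1, 3, 5, 7] / [2, 4, 8] / [6]
  Insert 3 (step 9): P = [1, 3, 5, 9] / [2, 4, 8] / [6, 7];  Q = [1, 3, 5, 7] / [2, 4, 8] / [6, 9]
Final shape: (4, 3, 2).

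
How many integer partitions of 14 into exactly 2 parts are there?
p(14, 2 parts) = 7

Partitions of n into exactly k parts ↔ partitions of n − k into at most k parts (subtract 1 from each part). For n = 14, k = 2, the partitions are: 13+1, 12+2, 11+3, 10+4, 9+5, 8+6, 7+7. Count = 7.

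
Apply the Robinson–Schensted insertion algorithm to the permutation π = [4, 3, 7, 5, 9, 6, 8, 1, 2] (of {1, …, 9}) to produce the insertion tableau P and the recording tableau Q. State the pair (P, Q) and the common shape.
P = [1, 2, 6, 8] / [3, 5, 9] / [4, 7];  Q = [1, 3, 5, 7] / [2, 4, 6] / [8, 9];  common shape = (4, 3, 2)

Row-insert the values π_1, π_2, … into P one at a time, bumping the leftmost entry strictly greater than the inserted value down to the next row. The recording tableau Q records, in position (i, j), the step at which that cell was added to P.
  Insert 4 (step 1): P = [4];  Q = [1]
  Insert 3 (step 2): P = [3] / [4];  Q = [1] / [2]
  Insert 7 (step 3): P = [3, 7] / [4];  Q = [1, 3] / [2]
  Insert 5 (step 4): P = [3, 5] / [4, 7];  Q = [1, 3] / [2, 4]
  Insert 9 (step 5): P = [3, 5, 9] / [4, 7];  Q = [1, 3, 5] / [2, 4]
  Insert 6 (step 6): P = [3, 5, 6] / [4, 7, 9];  Q = [1, 3, 5] / [2, 4, 6]
  Insert 8 (step 7): P = [3, 5, 6, 8] / [4, 7, 9];  Q = [1, 3, 5, 7] / [2, 4, 6]
  Insert 1 (step 8): P = [1, 5, 6, 8] / [3, 7, 9] / [4];  Q = [1, 3, 5, 7] / [2, 4, 6] / [8]
  Insert 2 (step 9): P = [1, 2, 6, 8] / [3, 5, 9] / [4, 7];  Q = [1, 3, 5, 7] / [2, 4, 6] / [8, 9]
Final shape: (4, 3, 2).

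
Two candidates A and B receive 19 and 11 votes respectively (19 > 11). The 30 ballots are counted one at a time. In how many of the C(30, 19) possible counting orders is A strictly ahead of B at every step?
Strict-lead orderings = 14567280

Total orderings of the 30 votes with 19 for A: C(30, 19) = 54627300. By the Bertrand ballot formula (Cycle Lemma / reflection principle), the number of orderings in which A is strictly ahead of B throughout is (p − q)/(p + q) · C(p + q, p) = (19 − 11)/(19 + 11) · 54627300 = 14567280.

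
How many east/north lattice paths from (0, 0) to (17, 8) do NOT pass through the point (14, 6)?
Number of paths = 693975

Total paths from (0, 0) to (17, 8): C(25, 17) = 1081575. Paths through (14, 6): (paths (0, 0) → (14, 6)) × (paths (14, 6) → (17, 8)) = C(20, 14) · C(5, 3) = 38760 · 10 = 387600. Avoidance count = 1081575 − 387600 = 693975.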